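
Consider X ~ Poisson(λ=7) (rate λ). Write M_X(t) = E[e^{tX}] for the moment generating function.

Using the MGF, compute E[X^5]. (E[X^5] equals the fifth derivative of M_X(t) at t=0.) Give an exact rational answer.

M_X(t) = e^(7*e^(t) - 7)
D^5[M](t) = (16807*e^(5*t)*e^(7*e^(t)) + 24010*e^(4*t)*e^(7*e^(t)) + 8575*e^(3*t)*e^(7*e^(t)) + 735*e^(2*t)*e^(7*e^(t)) + 7*e^(t)*e^(7*e^(t)))*e^(-7)

E[X^5] = D^5[M](0) = 50134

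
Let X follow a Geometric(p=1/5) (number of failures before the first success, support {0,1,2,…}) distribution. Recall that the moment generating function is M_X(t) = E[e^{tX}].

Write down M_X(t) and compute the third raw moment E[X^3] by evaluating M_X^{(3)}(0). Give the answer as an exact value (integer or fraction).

M_X(t) = 1/(5*(1 - 4*e^(t)/5))
D^3[M](t) = (64*e^(3*t) + 320*e^(2*t) + 100*e^(t))/(256*e^(4*t) - 1280*e^(3*t) + 2400*e^(2*t) - 2000*e^(t) + 625)

E[X^3] = D^3[M](0) = 484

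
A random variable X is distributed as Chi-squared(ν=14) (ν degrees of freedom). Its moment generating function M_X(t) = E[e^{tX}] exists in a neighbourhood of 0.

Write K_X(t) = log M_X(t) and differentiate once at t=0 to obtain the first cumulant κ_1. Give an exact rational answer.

κ_1 = K′(0) = 14

M_X(t) = (1 - 2*t)^(-7)
K_X(t) = log M_X(t) = -7*log(1 - 2*t)
K′(t) = -14/(2*t - 1)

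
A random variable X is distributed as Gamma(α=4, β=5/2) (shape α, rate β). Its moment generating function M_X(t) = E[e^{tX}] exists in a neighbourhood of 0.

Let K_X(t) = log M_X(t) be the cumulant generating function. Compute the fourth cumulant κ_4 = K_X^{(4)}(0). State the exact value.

κ_4 = K^(4)(0) = 384/625

M_X(t) = 625/(16*(5/2 - t)^4)
K_X(t) = log M_X(t) = -4*log(5/2 - t) - 4*log(2) + 4*log(5)
K^(4)(t) = 384/(16*t^4 - 160*t^3 + 600*t^2 - 1000*t + 625)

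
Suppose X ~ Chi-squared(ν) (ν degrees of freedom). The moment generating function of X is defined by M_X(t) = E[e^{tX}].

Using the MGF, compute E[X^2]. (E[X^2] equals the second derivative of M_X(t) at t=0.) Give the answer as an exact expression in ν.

E[X^2] = D^2[M](0) = ν*(ν + 2)

M_X(t) = (1 - 2*t)^(-ν/2)
D^2[M](t) = (ν^2 + 2*ν)/(4*t^2*(1 - 2*t)^(ν/2) - 4*t*(1 - 2*t)^(ν/2) + (1 - 2*t)^(ν/2))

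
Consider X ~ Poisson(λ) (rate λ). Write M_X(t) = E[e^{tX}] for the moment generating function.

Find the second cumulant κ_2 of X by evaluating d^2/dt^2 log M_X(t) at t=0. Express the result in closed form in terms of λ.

κ_2 = d^2K/dt^2 |_{t=0} = λ

M_X(t) = e^(λ*(e^(t) - 1))
K_X(t) = log M_X(t) = λ*(e^(t) - 1)
dK/dt = λ*e^(t)
d^2K/dt^2 = λ*e^(t)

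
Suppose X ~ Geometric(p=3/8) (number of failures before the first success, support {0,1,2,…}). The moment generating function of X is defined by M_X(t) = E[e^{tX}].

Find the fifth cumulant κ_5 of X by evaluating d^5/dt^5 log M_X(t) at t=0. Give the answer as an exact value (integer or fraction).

κ_5 = K^(5)(0) = 84760/81

M_X(t) = 3/(8*(1 - 5*e^(t)/8))
K_X(t) = log M_X(t) = -log(1 - 5*e^(t)/8) - 3*log(2) + log(3)
K^(5)(t) = (-5000*e^(4*t) - 88000*e^(3*t) - 140800*e^(2*t) - 20480*e^(t))/(3125*e^(5*t) - 25000*e^(4*t) + 80000*e^(3*t) - 128000*e^(2*t) + 102400*e^(t) - 32768)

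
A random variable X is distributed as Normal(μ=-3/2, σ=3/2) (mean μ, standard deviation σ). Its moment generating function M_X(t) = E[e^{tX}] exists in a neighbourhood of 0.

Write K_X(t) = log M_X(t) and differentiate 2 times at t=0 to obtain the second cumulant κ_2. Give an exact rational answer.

M_X(t) = e^(9*t^2/8 - 3*t/2)
K_X(t) = log M_X(t) = 9*t^2/8 - 3*t/2
dK/dt = 9*t/4 - 3/2
d^2K/dt^2 = 9/4

κ_2 = d^2K/dt^2 |_{t=0} = 9/4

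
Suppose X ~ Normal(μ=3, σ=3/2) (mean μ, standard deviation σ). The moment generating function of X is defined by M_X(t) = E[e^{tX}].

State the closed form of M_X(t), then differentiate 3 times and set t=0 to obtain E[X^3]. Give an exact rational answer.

E[X^3] = d^3M/dt^3 |_{t=0} = 189/4

M_X(t) = e^(9*t^2/8 + 3*t)
dM/dt = 9*t*e^(3*t)*e^(9*t^2/8)/4 + 3*e^(3*t)*e^(9*t^2/8)
d^2M/dt^2 = 81*t^2*e^(3*t)*e^(9*t^2/8)/16 + 27*t*e^(3*t)*e^(9*t^2/8)/2 + 45*e^(3*t)*e^(9*t^2/8)/4
d^3M/dt^3 = 729*t^3*e^(3*t)*e^(9*t^2/8)/64 + 729*t^2*e^(3*t)*e^(9*t^2/8)/16 + 1215*t*e^(3*t)*e^(9*t^2/8)/16 + 189*e^(3*t)*e^(9*t^2/8)/4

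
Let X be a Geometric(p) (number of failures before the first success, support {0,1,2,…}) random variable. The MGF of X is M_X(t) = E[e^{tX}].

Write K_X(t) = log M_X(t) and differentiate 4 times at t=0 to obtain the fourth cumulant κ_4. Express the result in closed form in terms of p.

M_X(t) = p/(-(1 - p)*e^(t) + 1)
K_X(t) = log M_X(t) = log(p) - log(-(1 - p)*e^(t) + 1)

κ_4 = D^4[K](0) = (-p^3 + 7*p^2 - 12*p + 6)/p^4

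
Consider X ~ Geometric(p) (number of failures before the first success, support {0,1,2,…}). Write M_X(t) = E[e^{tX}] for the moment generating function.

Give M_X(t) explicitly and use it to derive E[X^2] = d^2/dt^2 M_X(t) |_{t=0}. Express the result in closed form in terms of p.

M_X(t) = p/(-(1 - p)*e^(t) + 1)
dM/dt = (-p^2*e^(t) + p*e^(t))/(p^2*e^(2*t) - 2*p*e^(2*t) + 2*p*e^(t) + e^(2*t) - 2*e^(t) + 1)

E[X^2] = d^2M/dt^2 |_{t=0} = 1 - 3/p + 2/p^2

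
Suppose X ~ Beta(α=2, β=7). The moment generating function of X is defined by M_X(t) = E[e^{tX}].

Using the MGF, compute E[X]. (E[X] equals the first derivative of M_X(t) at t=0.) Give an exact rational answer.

E[X] = M′(0) = 2/9

M_X(t) = ₁F₁(2; 9; t)
M′(t) = 2*₁F₁(3; 10; t)/9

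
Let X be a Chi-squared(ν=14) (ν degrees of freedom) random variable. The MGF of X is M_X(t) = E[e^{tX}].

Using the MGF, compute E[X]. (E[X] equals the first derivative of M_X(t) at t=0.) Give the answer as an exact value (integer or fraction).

E[X] = M′(0) = 14

M_X(t) = (1 - 2*t)^(-7)
M′(t) = 14/(256*t^8 - 1024*t^7 + 1792*t^6 - 1792*t^5 + 1120*t^4 - 448*t^3 + 112*t^2 - 16*t + 1)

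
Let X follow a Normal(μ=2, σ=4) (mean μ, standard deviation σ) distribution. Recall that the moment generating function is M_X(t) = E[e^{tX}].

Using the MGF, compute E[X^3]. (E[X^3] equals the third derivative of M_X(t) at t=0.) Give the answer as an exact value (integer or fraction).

M_X(t) = e^(8*t^2 + 2*t)
M′(t) = 16*t*e^(2*t)*e^(8*t^2) + 2*e^(2*t)*e^(8*t^2)
M′′(t) = 256*t^2*e^(2*t)*e^(8*t^2) + 64*t*e^(2*t)*e^(8*t^2) + 20*e^(2*t)*e^(8*t^2)
M′′′(t) = 4096*t^3*e^(2*t)*e^(8*t^2) + 1536*t^2*e^(2*t)*e^(8*t^2) + 960*t*e^(2*t)*e^(8*t^2) + 104*e^(2*t)*e^(8*t^2)

E[X^3] = M′′′(0) = 104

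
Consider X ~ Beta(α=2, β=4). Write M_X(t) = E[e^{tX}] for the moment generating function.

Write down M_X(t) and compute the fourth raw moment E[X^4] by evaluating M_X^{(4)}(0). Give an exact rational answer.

M_X(t) = ₁F₁(2; 6; t)
D^4[M](t) = 5*₁F₁(6; 10; t)/126

E[X^4] = D^4[M](0) = 5/126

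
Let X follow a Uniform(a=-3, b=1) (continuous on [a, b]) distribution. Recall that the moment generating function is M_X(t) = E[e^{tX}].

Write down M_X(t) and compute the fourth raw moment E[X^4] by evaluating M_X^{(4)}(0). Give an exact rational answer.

M_X(t) = (e^(t) - e^(-3*t))/(4*t)
D^4[M](t) = (t^4*e^(4*t) - 81*t^4 - 4*t^3*e^(4*t) - 108*t^3 + 12*t^2*e^(4*t) - 108*t^2 - 24*t*e^(4*t) - 72*t + 24*e^(4*t) - 24)*e^(-3*t)/(4*t^5)

E[X^4] = D^4[M](0) = 61/5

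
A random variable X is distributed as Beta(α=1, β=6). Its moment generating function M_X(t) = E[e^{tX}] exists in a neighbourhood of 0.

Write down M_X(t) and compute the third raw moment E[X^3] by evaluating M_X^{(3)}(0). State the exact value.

E[X^3] = M′′′(0) = 1/84

M_X(t) = ₁F₁(1; 7; t)
M′(t) = ₁F₁(2; 8; t)/7
M′′(t) = ₁F₁(3; 9; t)/28
M′′′(t) = ₁F₁(4; 10; t)/84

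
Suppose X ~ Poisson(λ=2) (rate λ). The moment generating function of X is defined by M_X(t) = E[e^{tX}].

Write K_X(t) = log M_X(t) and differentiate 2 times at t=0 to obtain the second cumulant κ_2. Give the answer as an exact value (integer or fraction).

κ_2 = d^2K/dt^2 |_{t=0} = 2

M_X(t) = e^(2*e^(t) - 2)
K_X(t) = log M_X(t) = 2*e^(t) - 2
dK/dt = 2*e^(t)
d^2K/dt^2 = 2*e^(t)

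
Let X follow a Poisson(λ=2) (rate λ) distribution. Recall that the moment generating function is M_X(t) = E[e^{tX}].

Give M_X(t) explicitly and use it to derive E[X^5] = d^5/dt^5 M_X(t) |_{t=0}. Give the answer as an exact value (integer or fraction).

M_X(t) = e^(2*e^(t) - 2)
D^5[M](t) = (32*e^(5*t)*e^(2*e^(t)) + 160*e^(4*t)*e^(2*e^(t)) + 200*e^(3*t)*e^(2*e^(t)) + 60*e^(2*t)*e^(2*e^(t)) + 2*e^(t)*e^(2*e^(t)))*e^(-2)

E[X^5] = D^5[M](0) = 454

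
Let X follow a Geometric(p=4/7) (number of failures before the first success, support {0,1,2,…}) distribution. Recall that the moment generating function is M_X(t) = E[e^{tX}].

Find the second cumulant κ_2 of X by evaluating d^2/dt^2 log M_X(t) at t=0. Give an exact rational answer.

M_X(t) = 4/(7*(1 - 3*e^(t)/7))
K_X(t) = log M_X(t) = -log(1 - 3*e^(t)/7) - log(7) + 2*log(2)
K^(2)(t) = 21*e^(t)/(9*e^(2*t) - 42*e^(t) + 49)

κ_2 = K^(2)(0) = 21/16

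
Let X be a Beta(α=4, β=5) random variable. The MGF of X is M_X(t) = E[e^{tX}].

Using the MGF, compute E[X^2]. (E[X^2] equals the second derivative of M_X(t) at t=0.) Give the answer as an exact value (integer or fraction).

E[X^2] = D^2[M](0) = 2/9

M_X(t) = ₁F₁(4; 9; t)
D^2[M](t) = 2*₁F₁(6; 11; t)/9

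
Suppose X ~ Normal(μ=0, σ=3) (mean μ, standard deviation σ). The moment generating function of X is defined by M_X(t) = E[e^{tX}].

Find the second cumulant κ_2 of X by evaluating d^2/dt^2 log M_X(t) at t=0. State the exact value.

κ_2 = D^2[K](0) = 9

M_X(t) = e^(9*t^2/2)
K_X(t) = log M_X(t) = 9*t^2/2
D^2[K](t) = 9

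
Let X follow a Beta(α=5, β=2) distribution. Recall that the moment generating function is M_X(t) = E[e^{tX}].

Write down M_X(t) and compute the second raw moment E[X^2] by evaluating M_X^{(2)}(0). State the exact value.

M_X(t) = ₁F₁(5; 7; t)
dM/dt = 5*₁F₁(6; 8; t)/7
d^2M/dt^2 = 15*₁F₁(7; 9; t)/28

E[X^2] = d^2M/dt^2 |_{t=0} = 15/28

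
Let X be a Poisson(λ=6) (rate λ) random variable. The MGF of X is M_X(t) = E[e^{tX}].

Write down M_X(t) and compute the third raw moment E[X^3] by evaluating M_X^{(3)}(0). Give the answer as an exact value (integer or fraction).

M_X(t) = e^(6*e^(t) - 6)
dM/dt = 6*e^(-6)*e^(t)*e^(6*e^(t))
d^2M/dt^2 = (36*e^(2*t)*e^(6*e^(t)) + 6*e^(t)*e^(6*e^(t)))*e^(-6)
d^3M/dt^3 = (216*e^(3*t)*e^(6*e^(t)) + 108*e^(2*t)*e^(6*e^(t)) + 6*e^(t)*e^(6*e^(t)))*e^(-6)

E[X^3] = d^3M/dt^3 |_{t=0} = 330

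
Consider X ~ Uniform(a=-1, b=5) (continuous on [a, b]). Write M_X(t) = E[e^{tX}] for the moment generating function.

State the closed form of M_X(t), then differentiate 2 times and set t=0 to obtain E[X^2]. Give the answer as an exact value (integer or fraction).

E[X^2] = M^(2)(0) = 7

M_X(t) = (e^(5*t) - e^(-t))/(6*t)
M^(2)(t) = (25*t^2*e^(6*t) - t^2 - 10*t*e^(6*t) - 2*t + 2*e^(6*t) - 2)*e^(-t)/(6*t^3)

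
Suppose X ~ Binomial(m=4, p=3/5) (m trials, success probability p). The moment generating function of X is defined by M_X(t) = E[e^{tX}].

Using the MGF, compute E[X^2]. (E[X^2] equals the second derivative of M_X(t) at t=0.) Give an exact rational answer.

M_X(t) = (3*e^(t)/5 + 2/5)^4
M^(2)(t) = 1296*e^(4*t)/625 + 1944*e^(3*t)/625 + 864*e^(2*t)/625 + 96*e^(t)/625

E[X^2] = M^(2)(0) = 168/25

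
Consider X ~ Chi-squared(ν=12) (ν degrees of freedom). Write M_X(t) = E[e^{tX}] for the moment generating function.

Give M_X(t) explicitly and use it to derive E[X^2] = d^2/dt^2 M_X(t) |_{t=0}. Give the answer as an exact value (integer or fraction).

E[X^2] = M′′(0) = 168

M_X(t) = (1 - 2*t)^(-6)
M′(t) = -12/(128*t^7 - 448*t^6 + 672*t^5 - 560*t^4 + 280*t^3 - 84*t^2 + 14*t - 1)
M′′(t) = 168/(256*t^8 - 1024*t^7 + 1792*t^6 - 1792*t^5 + 1120*t^4 - 448*t^3 + 112*t^2 - 16*t + 1)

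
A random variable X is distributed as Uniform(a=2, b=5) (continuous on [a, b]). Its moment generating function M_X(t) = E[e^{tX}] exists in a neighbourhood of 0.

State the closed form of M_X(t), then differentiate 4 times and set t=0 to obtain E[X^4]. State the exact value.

M_X(t) = (e^(5*t) - e^(2*t))/(3*t)

E[X^4] = M^(4)(0) = 1031/5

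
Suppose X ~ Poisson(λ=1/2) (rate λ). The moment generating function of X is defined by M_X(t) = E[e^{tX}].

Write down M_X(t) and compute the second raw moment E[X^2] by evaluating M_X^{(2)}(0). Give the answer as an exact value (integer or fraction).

E[X^2] = d^2M/dt^2 |_{t=0} = 3/4

M_X(t) = e^(e^(t)/2 - 1/2)
dM/dt = e^(-1/2)*e^(t)*e^(e^(t)/2)/2
d^2M/dt^2 = (e^(2*t)*e^(e^(t)/2) + 2*e^(t)*e^(e^(t)/2))*e^(-1/2)/4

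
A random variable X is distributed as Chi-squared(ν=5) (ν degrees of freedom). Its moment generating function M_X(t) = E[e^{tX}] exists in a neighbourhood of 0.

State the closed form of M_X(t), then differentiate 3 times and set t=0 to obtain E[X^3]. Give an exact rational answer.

M_X(t) = (1 - 2*t)^(-5/2)
M^(3)(t) = -315/(32*t^5*√(1 - 2*t) - 80*t^4*√(1 - 2*t) + 80*t^3*√(1 - 2*t) - 40*t^2*√(1 - 2*t) + 10*t*√(1 - 2*t) - √(1 - 2*t))

E[X^3] = M^(3)(0) = 315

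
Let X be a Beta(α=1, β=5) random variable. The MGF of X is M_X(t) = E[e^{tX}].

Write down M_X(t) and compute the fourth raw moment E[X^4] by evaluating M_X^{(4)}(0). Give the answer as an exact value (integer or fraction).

E[X^4] = d^4M/dt^4 |_{t=0} = 1/126

M_X(t) = ₁F₁(1; 6; t)
dM/dt = ₁F₁(2; 7; t)/6
d^2M/dt^2 = ₁F₁(3; 8; t)/21
d^3M/dt^3 = ₁F₁(4; 9; t)/56
d^4M/dt^4 = ₁F₁(5; 10; t)/126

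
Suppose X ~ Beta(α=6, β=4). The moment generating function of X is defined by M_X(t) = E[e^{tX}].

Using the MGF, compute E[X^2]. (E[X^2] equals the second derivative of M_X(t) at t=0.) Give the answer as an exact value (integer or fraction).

E[X^2] = d^2M/dt^2 |_{t=0} = 21/55

M_X(t) = ₁F₁(6; 10; t)
dM/dt = 3*₁F₁(7; 11; t)/5
d^2M/dt^2 = 21*₁F₁(8; 12; t)/55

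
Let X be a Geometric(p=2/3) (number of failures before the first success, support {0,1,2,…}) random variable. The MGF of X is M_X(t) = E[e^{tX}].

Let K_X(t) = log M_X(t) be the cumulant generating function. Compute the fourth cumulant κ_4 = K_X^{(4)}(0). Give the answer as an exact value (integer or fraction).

M_X(t) = 2/(3*(1 - e^(t)/3))
K_X(t) = log M_X(t) = -log(1 - e^(t)/3) - log(3) + log(2)
D^4[K](t) = (3*e^(3*t) + 36*e^(2*t) + 27*e^(t))/(e^(4*t) - 12*e^(3*t) + 54*e^(2*t) - 108*e^(t) + 81)

κ_4 = D^4[K](0) = 33/8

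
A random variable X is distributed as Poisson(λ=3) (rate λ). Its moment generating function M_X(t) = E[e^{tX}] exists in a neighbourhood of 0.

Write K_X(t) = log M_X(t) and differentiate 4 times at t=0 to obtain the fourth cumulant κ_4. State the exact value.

M_X(t) = e^(3*e^(t) - 3)
K_X(t) = log M_X(t) = 3*e^(t) - 3
dK/dt = 3*e^(t)
d^2K/dt^2 = 3*e^(t)
d^3K/dt^3 = 3*e^(t)
d^4K/dt^4 = 3*e^(t)

κ_4 = d^4K/dt^4 |_{t=0} = 3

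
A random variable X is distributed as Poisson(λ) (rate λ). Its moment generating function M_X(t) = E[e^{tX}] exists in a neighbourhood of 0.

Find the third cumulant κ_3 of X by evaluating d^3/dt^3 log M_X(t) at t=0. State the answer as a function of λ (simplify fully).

M_X(t) = e^(λ*(e^(t) - 1))
K_X(t) = log M_X(t) = λ*(e^(t) - 1)
dK/dt = λ*e^(t)
d^2K/dt^2 = λ*e^(t)
d^3K/dt^3 = λ*e^(t)

κ_3 = d^3K/dt^3 |_{t=0} = λ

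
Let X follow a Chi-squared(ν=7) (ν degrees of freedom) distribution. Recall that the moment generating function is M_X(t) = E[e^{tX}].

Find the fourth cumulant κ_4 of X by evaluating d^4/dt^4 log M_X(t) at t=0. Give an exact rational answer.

κ_4 = K^(4)(0) = 336

M_X(t) = (1 - 2*t)^(-7/2)
K_X(t) = log M_X(t) = -7*log(1 - 2*t)/2
K^(4)(t) = 336/(16*t^4 - 32*t^3 + 24*t^2 - 8*t + 1)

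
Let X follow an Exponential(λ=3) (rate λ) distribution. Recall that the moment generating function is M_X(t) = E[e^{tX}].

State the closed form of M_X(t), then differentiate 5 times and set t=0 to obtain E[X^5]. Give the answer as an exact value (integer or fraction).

E[X^5] = M^(5)(0) = 40/81

M_X(t) = 3/(3 - t)
M^(5)(t) = 360/(t^6 - 18*t^5 + 135*t^4 - 540*t^3 + 1215*t^2 - 1458*t + 729)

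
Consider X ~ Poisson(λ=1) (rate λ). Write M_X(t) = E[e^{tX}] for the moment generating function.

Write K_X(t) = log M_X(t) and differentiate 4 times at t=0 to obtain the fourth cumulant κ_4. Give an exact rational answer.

M_X(t) = e^(e^(t) - 1)
K_X(t) = log M_X(t) = e^(t) - 1
K^(4)(t) = e^(t)

κ_4 = K^(4)(0) = 1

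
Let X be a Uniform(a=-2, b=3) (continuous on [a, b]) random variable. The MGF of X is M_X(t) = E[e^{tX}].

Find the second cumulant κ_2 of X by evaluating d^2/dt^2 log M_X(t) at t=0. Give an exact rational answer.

κ_2 = K′′(0) = 25/12

M_X(t) = (e^(3*t) - e^(-2*t))/(5*t)
K_X(t) = log M_X(t) = -log(t) + log(e^(3*t) - e^(-2*t)) - log(5)
K′(t) = (3*t*e^(5*t) + 2*t - e^(5*t) + 1)/(t*e^(5*t) - t)
K′′(t) = (-25*t^2*e^(5*t) + e^(10*t) - 2*e^(5*t) + 1)/(t^2*e^(10*t) - 2*t^2*e^(5*t) + t^2)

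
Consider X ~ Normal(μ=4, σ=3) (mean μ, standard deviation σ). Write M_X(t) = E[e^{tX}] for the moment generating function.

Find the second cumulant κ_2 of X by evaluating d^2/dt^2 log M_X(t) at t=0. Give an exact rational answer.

κ_2 = d^2K/dt^2 |_{t=0} = 9

M_X(t) = e^(9*t^2/2 + 4*t)
K_X(t) = log M_X(t) = 9*t^2/2 + 4*t
dK/dt = 9*t + 4
d^2K/dt^2 = 9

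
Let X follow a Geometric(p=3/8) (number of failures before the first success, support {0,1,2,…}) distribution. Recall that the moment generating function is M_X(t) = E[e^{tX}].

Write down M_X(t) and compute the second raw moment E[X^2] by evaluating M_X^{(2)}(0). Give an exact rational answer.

M_X(t) = 3/(8*(1 - 5*e^(t)/8))
M′(t) = 15*e^(t)/(25*e^(2*t) - 80*e^(t) + 64)
M′′(t) = (-75*e^(2*t) - 120*e^(t))/(125*e^(3*t) - 600*e^(2*t) + 960*e^(t) - 512)

E[X^2] = M′′(0) = 65/9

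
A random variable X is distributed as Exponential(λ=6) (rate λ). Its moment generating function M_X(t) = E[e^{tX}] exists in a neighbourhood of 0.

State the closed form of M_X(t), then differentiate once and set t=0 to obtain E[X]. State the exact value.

E[X] = M^(1)(0) = 1/6

M_X(t) = 6/(6 - t)
M^(1)(t) = 6/(t^2 - 12*t + 36)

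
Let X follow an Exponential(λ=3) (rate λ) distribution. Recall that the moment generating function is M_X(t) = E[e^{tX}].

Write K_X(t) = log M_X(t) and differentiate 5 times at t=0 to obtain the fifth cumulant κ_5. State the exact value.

M_X(t) = 3/(3 - t)
K_X(t) = log M_X(t) = -log(3 - t) + log(3)
K^(5)(t) = -24/(t^5 - 15*t^4 + 90*t^3 - 270*t^2 + 405*t - 243)

κ_5 = K^(5)(0) = 8/81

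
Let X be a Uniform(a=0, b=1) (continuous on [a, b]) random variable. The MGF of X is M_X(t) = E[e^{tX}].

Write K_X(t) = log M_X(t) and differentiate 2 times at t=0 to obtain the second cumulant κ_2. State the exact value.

M_X(t) = (e^(t) - 1)/t
K_X(t) = log M_X(t) = -log(t) + log(e^(t) - 1)
K^(2)(t) = (-t^2*e^(t) + e^(2*t) - 2*e^(t) + 1)/(t^2*e^(2*t) - 2*t^2*e^(t) + t^2)

κ_2 = K^(2)(0) = 1/12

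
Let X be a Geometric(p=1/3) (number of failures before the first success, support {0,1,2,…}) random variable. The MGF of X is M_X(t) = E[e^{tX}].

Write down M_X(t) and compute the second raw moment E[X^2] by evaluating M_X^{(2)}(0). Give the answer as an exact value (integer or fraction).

E[X^2] = M′′(0) = 10

M_X(t) = 1/(3*(1 - 2*e^(t)/3))
M′(t) = 2*e^(t)/(4*e^(2*t) - 12*e^(t) + 9)
M′′(t) = (-4*e^(2*t) - 6*e^(t))/(8*e^(3*t) - 36*e^(2*t) + 54*e^(t) - 27)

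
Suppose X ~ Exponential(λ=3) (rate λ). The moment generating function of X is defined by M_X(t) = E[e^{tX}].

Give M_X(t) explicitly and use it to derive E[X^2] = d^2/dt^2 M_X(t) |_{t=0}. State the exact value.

M_X(t) = 3/(3 - t)
dM/dt = 3/(t^2 - 6*t + 9)
d^2M/dt^2 = -6/(t^3 - 9*t^2 + 27*t - 27)

E[X^2] = d^2M/dt^2 |_{t=0} = 2/9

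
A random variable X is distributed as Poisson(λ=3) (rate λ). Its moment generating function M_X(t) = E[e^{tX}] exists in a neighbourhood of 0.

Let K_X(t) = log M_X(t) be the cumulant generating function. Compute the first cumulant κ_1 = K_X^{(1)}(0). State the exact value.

M_X(t) = e^(3*e^(t) - 3)
K_X(t) = log M_X(t) = 3*e^(t) - 3
D[K](t) = 3*e^(t)

κ_1 = D[K](0) = 3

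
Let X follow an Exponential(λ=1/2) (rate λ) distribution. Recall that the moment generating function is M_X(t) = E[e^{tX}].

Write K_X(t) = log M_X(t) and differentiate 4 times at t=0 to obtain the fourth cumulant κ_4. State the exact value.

κ_4 = K′′′′(0) = 96

M_X(t) = 1/(2*(1/2 - t))
K_X(t) = log M_X(t) = -log(1/2 - t) - log(2)
K′(t) = -2/(2*t - 1)
K′′(t) = 4/(4*t^2 - 4*t + 1)
K′′′(t) = -16/(8*t^3 - 12*t^2 + 6*t - 1)
K′′′′(t) = 96/(16*t^4 - 32*t^3 + 24*t^2 - 8*t + 1)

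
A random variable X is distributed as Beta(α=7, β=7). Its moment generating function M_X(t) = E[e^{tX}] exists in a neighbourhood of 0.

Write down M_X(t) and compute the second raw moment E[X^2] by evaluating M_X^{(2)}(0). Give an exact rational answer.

E[X^2] = D^2[M](0) = 4/15

M_X(t) = ₁F₁(7; 14; t)
D^2[M](t) = 4*₁F₁(9; 16; t)/15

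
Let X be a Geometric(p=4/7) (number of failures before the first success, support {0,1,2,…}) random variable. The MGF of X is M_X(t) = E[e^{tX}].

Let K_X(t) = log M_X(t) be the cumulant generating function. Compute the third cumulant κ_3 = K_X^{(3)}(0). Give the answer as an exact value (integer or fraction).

κ_3 = D^3[K](0) = 105/32

M_X(t) = 4/(7*(1 - 3*e^(t)/7))
K_X(t) = log M_X(t) = -log(1 - 3*e^(t)/7) - log(7) + 2*log(2)
D^3[K](t) = (-63*e^(2*t) - 147*e^(t))/(27*e^(3*t) - 189*e^(2*t) + 441*e^(t) - 343)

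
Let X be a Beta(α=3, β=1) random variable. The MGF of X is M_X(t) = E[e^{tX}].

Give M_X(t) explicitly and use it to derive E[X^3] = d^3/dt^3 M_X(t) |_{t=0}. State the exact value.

E[X^3] = D^3[M](0) = 1/2

M_X(t) = ₁F₁(3; 4; t)
D^3[M](t) = ₁F₁(6; 7; t)/2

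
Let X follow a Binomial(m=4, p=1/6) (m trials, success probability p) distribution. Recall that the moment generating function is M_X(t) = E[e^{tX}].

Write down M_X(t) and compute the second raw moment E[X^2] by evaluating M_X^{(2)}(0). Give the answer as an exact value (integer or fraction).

M_X(t) = (e^(t)/6 + 5/6)^4
dM/dt = e^(4*t)/324 + 5*e^(3*t)/108 + 25*e^(2*t)/108 + 125*e^(t)/324
d^2M/dt^2 = e^(4*t)/81 + 5*e^(3*t)/36 + 25*e^(2*t)/54 + 125*e^(t)/324

E[X^2] = d^2M/dt^2 |_{t=0} = 1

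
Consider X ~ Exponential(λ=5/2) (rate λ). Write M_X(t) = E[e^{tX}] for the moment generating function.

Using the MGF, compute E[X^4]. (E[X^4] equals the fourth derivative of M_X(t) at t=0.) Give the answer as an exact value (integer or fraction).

E[X^4] = D^4[M](0) = 384/625

M_X(t) = 5/(2*(5/2 - t))
D^4[M](t) = -1920/(32*t^5 - 400*t^4 + 2000*t^3 - 5000*t^2 + 6250*t - 3125)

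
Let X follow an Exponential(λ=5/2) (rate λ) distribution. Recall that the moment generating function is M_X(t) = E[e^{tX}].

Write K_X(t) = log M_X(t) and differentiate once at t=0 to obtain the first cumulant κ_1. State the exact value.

κ_1 = K^(1)(0) = 2/5

M_X(t) = 5/(2*(5/2 - t))
K_X(t) = log M_X(t) = -log(5/2 - t) - log(2) + log(5)
K^(1)(t) = -2/(2*t - 5)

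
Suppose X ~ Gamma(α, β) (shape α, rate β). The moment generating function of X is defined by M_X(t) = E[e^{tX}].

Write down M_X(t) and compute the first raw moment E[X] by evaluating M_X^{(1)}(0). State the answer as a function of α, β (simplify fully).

M_X(t) = (β/(β - t))^α
M′(t) = -α*β^α*(1/(β - t))^α/(-β + t)

E[X] = M′(0) = α/β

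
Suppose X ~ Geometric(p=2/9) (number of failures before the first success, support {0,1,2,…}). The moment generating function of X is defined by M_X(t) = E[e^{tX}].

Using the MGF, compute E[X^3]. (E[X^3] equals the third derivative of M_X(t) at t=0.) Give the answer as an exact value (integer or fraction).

E[X^3] = D^3[M](0) = 1337/4

M_X(t) = 2/(9*(1 - 7*e^(t)/9))
D^3[M](t) = (686*e^(3*t) + 3528*e^(2*t) + 1134*e^(t))/(2401*e^(4*t) - 12348*e^(3*t) + 23814*e^(2*t) - 20412*e^(t) + 6561)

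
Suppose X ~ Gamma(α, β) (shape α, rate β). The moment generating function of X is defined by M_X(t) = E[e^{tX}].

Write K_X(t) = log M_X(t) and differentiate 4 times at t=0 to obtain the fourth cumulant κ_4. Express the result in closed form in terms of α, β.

κ_4 = K^(4)(0) = 6*α/β^4

M_X(t) = (β/(β - t))^α
K_X(t) = log M_X(t) = α*(log(β) - log(β - t))
K^(4)(t) = 6*α/(β^4 - 4*β^3*t + 6*β^2*t^2 - 4*β*t^3 + t^4)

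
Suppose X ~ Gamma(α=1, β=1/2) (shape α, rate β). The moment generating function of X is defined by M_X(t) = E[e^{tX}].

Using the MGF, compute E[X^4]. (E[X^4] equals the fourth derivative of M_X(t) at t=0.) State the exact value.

M_X(t) = 1/(2*(1/2 - t))
D^4[M](t) = -384/(32*t^5 - 80*t^4 + 80*t^3 - 40*t^2 + 10*t - 1)

E[X^4] = D^4[M](0) = 384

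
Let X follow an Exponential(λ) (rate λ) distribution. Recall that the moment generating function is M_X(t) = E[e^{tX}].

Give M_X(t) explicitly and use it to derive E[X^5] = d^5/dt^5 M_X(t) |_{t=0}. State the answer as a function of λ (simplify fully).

E[X^5] = d^5M/dt^5 |_{t=0} = 120/λ^5

M_X(t) = λ/(λ - t)
dM/dt = λ/(λ^2 - 2*λ*t + t^2)
d^2M/dt^2 = -2*λ/(-λ^3 + 3*λ^2*t - 3*λ*t^2 + t^3)
d^3M/dt^3 = 6*λ/(λ^4 - 4*λ^3*t + 6*λ^2*t^2 - 4*λ*t^3 + t^4)
d^4M/dt^4 = -24*λ/(-λ^5 + 5*λ^4*t - 10*λ^3*t^2 + 10*λ^2*t^3 - 5*λ*t^4 + t^5)
d^5M/dt^5 = 120*λ/(λ^6 - 6*λ^5*t + 15*λ^4*t^2 - 20*λ^3*t^3 + 15*λ^2*t^4 - 6*λ*t^5 + t^6)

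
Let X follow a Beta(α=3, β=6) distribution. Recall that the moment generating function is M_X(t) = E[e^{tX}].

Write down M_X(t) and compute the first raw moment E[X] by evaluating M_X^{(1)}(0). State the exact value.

E[X] = dM/dt |_{t=0} = 1/3

M_X(t) = ₁F₁(3; 9; t)
dM/dt = ₁F₁(4; 10; t)/3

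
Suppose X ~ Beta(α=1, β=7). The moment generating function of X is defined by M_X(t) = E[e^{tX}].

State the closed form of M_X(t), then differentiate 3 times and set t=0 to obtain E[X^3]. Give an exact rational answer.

E[X^3] = M^(3)(0) = 1/120

M_X(t) = ₁F₁(1; 8; t)
M^(3)(t) = ₁F₁(4; 11; t)/120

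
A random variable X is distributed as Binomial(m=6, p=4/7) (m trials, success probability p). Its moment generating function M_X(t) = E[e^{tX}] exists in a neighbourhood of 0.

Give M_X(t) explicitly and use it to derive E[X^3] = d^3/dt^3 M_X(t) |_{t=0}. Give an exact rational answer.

M_X(t) = (4*e^(t)/7 + 3/7)^6
M′(t) = 24576*e^(6*t)/117649 + 92160*e^(5*t)/117649 + 138240*e^(4*t)/117649 + 103680*e^(3*t)/117649 + 38880*e^(2*t)/117649 + 5832*e^(t)/117649
M′′(t) = 147456*e^(6*t)/117649 + 460800*e^(5*t)/117649 + 552960*e^(4*t)/117649 + 311040*e^(3*t)/117649 + 77760*e^(2*t)/117649 + 5832*e^(t)/117649
M′′′(t) = 884736*e^(6*t)/117649 + 2304000*e^(5*t)/117649 + 2211840*e^(4*t)/117649 + 933120*e^(3*t)/117649 + 155520*e^(2*t)/117649 + 5832*e^(t)/117649

E[X^3] = M′′′(0) = 18936/343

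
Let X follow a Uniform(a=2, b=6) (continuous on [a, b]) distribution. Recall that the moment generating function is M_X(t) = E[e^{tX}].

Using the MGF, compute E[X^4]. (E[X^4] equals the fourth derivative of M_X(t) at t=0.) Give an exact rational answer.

E[X^4] = D^4[M](0) = 1936/5

M_X(t) = (e^(6*t) - e^(2*t))/(4*t)
D^4[M](t) = (324*t^4*e^(6*t) - 4*t^4*e^(2*t) - 216*t^3*e^(6*t) + 8*t^3*e^(2*t) + 108*t^2*e^(6*t) - 12*t^2*e^(2*t) - 36*t*e^(6*t) + 12*t*e^(2*t) + 6*e^(6*t) - 6*e^(2*t))/t^5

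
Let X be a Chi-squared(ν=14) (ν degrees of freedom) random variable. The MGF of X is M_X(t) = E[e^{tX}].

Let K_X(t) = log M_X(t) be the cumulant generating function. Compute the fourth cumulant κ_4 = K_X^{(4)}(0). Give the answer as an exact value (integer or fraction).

κ_4 = K^(4)(0) = 672

M_X(t) = (1 - 2*t)^(-7)
K_X(t) = log M_X(t) = -7*log(1 - 2*t)
K^(4)(t) = 672/(16*t^4 - 32*t^3 + 24*t^2 - 8*t + 1)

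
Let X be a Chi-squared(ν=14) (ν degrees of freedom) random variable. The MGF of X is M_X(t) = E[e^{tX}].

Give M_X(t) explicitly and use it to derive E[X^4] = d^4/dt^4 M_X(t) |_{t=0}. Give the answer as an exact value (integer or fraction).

M_X(t) = (1 - 2*t)^(-7)
dM/dt = 14/(256*t^8 - 1024*t^7 + 1792*t^6 - 1792*t^5 + 1120*t^4 - 448*t^3 + 112*t^2 - 16*t + 1)
d^2M/dt^2 = -224/(512*t^9 - 2304*t^8 + 4608*t^7 - 5376*t^6 + 4032*t^5 - 2016*t^4 + 672*t^3 - 144*t^2 + 18*t - 1)
d^3M/dt^3 = 4032/(1024*t^10 - 5120*t^9 + 11520*t^8 - 15360*t^7 + 13440*t^6 - 8064*t^5 + 3360*t^4 - 960*t^3 + 180*t^2 - 20*t + 1)
d^4M/dt^4 = -80640/(2048*t^11 - 11264*t^10 + 28160*t^9 - 42240*t^8 + 42240*t^7 - 29568*t^6 + 14784*t^5 - 5280*t^4 + 1320*t^3 - 220*t^2 + 22*t - 1)

E[X^4] = d^4M/dt^4 |_{t=0} = 80640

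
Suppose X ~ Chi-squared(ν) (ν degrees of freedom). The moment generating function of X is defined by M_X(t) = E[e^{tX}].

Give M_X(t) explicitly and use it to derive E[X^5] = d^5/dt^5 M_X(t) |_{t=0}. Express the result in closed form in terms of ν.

M_X(t) = (1 - 2*t)^(-ν/2)

E[X^5] = D^5[M](0) = ν*(ν^4 + 20*ν^3 + 140*ν^2 + 400*ν + 384)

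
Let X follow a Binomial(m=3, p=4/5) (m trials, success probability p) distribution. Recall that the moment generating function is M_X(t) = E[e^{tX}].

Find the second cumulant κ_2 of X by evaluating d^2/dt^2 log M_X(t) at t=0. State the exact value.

M_X(t) = (4*e^(t)/5 + 1/5)^3
K_X(t) = log M_X(t) = 3*log(4*e^(t)/5 + 1/5)
K^(2)(t) = 12*e^(t)/(16*e^(2*t) + 8*e^(t) + 1)

κ_2 = K^(2)(0) = 12/25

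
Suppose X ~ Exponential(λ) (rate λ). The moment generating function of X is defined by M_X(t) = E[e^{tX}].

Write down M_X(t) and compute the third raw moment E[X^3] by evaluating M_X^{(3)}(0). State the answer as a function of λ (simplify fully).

M_X(t) = λ/(λ - t)
D^3[M](t) = 6*λ/(λ^4 - 4*λ^3*t + 6*λ^2*t^2 - 4*λ*t^3 + t^4)

E[X^3] = D^3[M](0) = 6/λ^3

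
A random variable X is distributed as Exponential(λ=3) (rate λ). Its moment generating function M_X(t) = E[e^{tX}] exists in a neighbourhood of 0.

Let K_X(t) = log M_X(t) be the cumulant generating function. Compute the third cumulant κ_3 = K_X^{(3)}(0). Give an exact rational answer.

M_X(t) = 3/(3 - t)
K_X(t) = log M_X(t) = -log(3 - t) + log(3)
dK/dt = -1/(t - 3)
d^2K/dt^2 = 1/(t^2 - 6*t + 9)
d^3K/dt^3 = -2/(t^3 - 9*t^2 + 27*t - 27)

κ_3 = d^3K/dt^3 |_{t=0} = 2/27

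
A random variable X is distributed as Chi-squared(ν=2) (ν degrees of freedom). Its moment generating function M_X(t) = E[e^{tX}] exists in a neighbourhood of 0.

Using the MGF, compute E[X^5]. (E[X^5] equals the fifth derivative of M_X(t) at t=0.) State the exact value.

M_X(t) = 1/(1 - 2*t)
M′(t) = 2/(4*t^2 - 4*t + 1)
M′′(t) = -8/(8*t^3 - 12*t^2 + 6*t - 1)
M′′′(t) = 48/(16*t^4 - 32*t^3 + 24*t^2 - 8*t + 1)
M′′′′(t) = -384/(32*t^5 - 80*t^4 + 80*t^3 - 40*t^2 + 10*t - 1)
M′′′′′(t) = 3840/(64*t^6 - 192*t^5 + 240*t^4 - 160*t^3 + 60*t^2 - 12*t + 1)

E[X^5] = M′′′′′(0) = 3840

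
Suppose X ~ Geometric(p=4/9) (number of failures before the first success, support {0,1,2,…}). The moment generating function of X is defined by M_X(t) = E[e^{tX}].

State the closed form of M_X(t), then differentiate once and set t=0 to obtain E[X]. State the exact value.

M_X(t) = 4/(9*(1 - 5*e^(t)/9))
dM/dt = 20*e^(t)/(25*e^(2*t) - 90*e^(t) + 81)

E[X] = dM/dt |_{t=0} = 5/4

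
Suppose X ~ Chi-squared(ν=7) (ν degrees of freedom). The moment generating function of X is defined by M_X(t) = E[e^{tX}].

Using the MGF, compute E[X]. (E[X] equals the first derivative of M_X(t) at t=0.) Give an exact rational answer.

M_X(t) = (1 - 2*t)^(-7/2)
dM/dt = 7/(16*t^4*√(1 - 2*t) - 32*t^3*√(1 - 2*t) + 24*t^2*√(1 - 2*t) - 8*t*√(1 - 2*t) + √(1 - 2*t))

E[X] = dM/dt |_{t=0} = 7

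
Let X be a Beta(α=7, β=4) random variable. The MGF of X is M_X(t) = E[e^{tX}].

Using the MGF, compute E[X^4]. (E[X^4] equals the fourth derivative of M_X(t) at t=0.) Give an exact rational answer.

M_X(t) = ₁F₁(7; 11; t)
M^(4)(t) = 30*₁F₁(11; 15; t)/143

E[X^4] = M^(4)(0) = 30/143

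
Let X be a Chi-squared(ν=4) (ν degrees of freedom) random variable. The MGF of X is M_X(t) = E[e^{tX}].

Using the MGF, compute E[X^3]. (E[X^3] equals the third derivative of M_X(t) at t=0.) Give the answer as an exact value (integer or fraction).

E[X^3] = D^3[M](0) = 192

M_X(t) = (1 - 2*t)^(-2)
D^3[M](t) = -192/(32*t^5 - 80*t^4 + 80*t^3 - 40*t^2 + 10*t - 1)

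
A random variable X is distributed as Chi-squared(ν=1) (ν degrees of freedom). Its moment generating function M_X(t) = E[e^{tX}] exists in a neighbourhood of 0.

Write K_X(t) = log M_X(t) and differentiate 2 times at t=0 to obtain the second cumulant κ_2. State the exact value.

M_X(t) = 1/√(1 - 2*t)
K_X(t) = log M_X(t) = -log(1 - 2*t)/2
dK/dt = -1/(2*t - 1)
d^2K/dt^2 = 2/(4*t^2 - 4*t + 1)

κ_2 = d^2K/dt^2 |_{t=0} = 2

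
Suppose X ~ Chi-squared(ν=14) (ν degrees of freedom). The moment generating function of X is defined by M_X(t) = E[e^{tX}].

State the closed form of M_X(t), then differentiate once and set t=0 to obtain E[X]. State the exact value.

M_X(t) = (1 - 2*t)^(-7)
dM/dt = 14/(256*t^8 - 1024*t^7 + 1792*t^6 - 1792*t^5 + 1120*t^4 - 448*t^3 + 112*t^2 - 16*t + 1)

E[X] = dM/dt |_{t=0} = 14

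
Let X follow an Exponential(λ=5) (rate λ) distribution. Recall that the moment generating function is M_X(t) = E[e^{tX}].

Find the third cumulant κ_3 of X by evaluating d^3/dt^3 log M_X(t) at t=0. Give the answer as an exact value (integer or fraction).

κ_3 = K′′′(0) = 2/125

M_X(t) = 5/(5 - t)
K_X(t) = log M_X(t) = -log(5 - t) + log(5)
K′(t) = -1/(t - 5)
K′′(t) = 1/(t^2 - 10*t + 25)
K′′′(t) = -2/(t^3 - 15*t^2 + 75*t - 125)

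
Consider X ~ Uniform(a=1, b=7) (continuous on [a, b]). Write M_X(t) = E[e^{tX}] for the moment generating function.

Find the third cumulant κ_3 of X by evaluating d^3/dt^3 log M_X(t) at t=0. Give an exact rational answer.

κ_3 = D^3[K](0) = 0

M_X(t) = (e^(7*t) - e^(t))/(6*t)
K_X(t) = log M_X(t) = -log(t) + log(e^(7*t) - e^(t)) - log(6)
D^3[K](t) = (216*t^3*e^(12*t) + 216*t^3*e^(6*t) - 2*e^(18*t) + 6*e^(12*t) - 6*e^(6*t) + 2)/(t^3*e^(18*t) - 3*t^3*e^(12*t) + 3*t^3*e^(6*t) - t^3)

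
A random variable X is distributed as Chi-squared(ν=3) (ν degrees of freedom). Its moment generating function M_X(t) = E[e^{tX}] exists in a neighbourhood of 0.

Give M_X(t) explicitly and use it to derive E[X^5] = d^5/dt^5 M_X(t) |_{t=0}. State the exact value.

M_X(t) = (1 - 2*t)^(-3/2)
M^(5)(t) = 10395/(64*t^6*√(1 - 2*t) - 192*t^5*√(1 - 2*t) + 240*t^4*√(1 - 2*t) - 160*t^3*√(1 - 2*t) + 60*t^2*√(1 - 2*t) - 12*t*√(1 - 2*t) + √(1 - 2*t))

E[X^5] = M^(5)(0) = 10395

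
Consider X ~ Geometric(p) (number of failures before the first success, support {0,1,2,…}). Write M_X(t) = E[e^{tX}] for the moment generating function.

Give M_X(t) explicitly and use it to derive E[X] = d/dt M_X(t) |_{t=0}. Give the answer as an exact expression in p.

E[X] = M′(0) = (1 - p)/p

M_X(t) = p/(-(1 - p)*e^(t) + 1)
M′(t) = (-p^2*e^(t) + p*e^(t))/(p^2*e^(2*t) - 2*p*e^(2*t) + 2*p*e^(t) + e^(2*t) - 2*e^(t) + 1)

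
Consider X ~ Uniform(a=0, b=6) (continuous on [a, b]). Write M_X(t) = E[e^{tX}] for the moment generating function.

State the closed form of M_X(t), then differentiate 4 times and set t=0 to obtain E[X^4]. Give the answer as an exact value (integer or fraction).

E[X^4] = M^(4)(0) = 1296/5

M_X(t) = (e^(6*t) - 1)/(6*t)
M^(4)(t) = (216*t^4*e^(6*t) - 144*t^3*e^(6*t) + 72*t^2*e^(6*t) - 24*t*e^(6*t) + 4*e^(6*t) - 4)/t^5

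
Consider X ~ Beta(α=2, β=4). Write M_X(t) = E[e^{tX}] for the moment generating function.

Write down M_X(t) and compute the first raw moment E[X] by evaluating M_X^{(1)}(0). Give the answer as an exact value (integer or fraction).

E[X] = M′(0) = 1/3

M_X(t) = ₁F₁(2; 6; t)
M′(t) = ₁F₁(3; 7; t)/3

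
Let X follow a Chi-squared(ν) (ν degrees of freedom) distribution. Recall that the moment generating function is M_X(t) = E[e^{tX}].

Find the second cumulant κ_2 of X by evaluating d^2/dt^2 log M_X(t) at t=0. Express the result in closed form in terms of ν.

κ_2 = D^2[K](0) = 2*ν

M_X(t) = (1 - 2*t)^(-ν/2)
K_X(t) = log M_X(t) = -ν*log(1 - 2*t)/2
D^2[K](t) = 2*ν/(4*t^2 - 4*t + 1)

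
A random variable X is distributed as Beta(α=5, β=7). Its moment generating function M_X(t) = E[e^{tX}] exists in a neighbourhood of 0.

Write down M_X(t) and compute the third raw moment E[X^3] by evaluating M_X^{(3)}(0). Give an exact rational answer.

M_X(t) = ₁F₁(5; 12; t)
D^3[M](t) = 5*₁F₁(8; 15; t)/52

E[X^3] = D^3[M](0) = 5/52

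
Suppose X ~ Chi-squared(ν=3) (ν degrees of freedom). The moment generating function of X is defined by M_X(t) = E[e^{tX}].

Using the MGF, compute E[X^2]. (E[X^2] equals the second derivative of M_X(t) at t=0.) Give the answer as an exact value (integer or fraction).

E[X^2] = M^(2)(0) = 15

M_X(t) = (1 - 2*t)^(-3/2)
M^(2)(t) = -15/(8*t^3*√(1 - 2*t) - 12*t^2*√(1 - 2*t) + 6*t*√(1 - 2*t) - √(1 - 2*t))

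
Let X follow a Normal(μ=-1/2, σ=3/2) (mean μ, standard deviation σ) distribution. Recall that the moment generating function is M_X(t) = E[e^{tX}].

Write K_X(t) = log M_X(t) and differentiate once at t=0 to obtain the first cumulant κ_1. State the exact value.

M_X(t) = e^(9*t^2/8 - t/2)
K_X(t) = log M_X(t) = 9*t^2/8 - t/2
K^(1)(t) = 9*t/4 - 1/2

κ_1 = K^(1)(0) = -1/2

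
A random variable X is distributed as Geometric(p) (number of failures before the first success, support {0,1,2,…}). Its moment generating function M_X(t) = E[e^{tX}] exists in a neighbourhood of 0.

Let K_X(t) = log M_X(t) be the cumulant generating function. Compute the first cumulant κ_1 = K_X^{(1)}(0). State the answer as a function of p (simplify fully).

M_X(t) = p/(-(1 - p)*e^(t) + 1)
K_X(t) = log M_X(t) = log(p) - log(-(1 - p)*e^(t) + 1)
K′(t) = (-p*e^(t) + e^(t))/(p*e^(t) - e^(t) + 1)

κ_1 = K′(0) = (1 - p)/p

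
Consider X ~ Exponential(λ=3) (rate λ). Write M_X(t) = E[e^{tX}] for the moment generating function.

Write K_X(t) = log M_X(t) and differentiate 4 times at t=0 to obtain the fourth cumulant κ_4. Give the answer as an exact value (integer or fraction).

M_X(t) = 3/(3 - t)
K_X(t) = log M_X(t) = -log(3 - t) + log(3)
dK/dt = -1/(t - 3)
d^2K/dt^2 = 1/(t^2 - 6*t + 9)
d^3K/dt^3 = -2/(t^3 - 9*t^2 + 27*t - 27)
d^4K/dt^4 = 6/(t^4 - 12*t^3 + 54*t^2 - 108*t + 81)

κ_4 = d^4K/dt^4 |_{t=0} = 2/27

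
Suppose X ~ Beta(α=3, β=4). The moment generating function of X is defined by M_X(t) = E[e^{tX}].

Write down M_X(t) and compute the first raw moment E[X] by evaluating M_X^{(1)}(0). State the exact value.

M_X(t) = ₁F₁(3; 7; t)
M′(t) = 3*₁F₁(4; 8; t)/7

E[X] = M′(0) = 3/7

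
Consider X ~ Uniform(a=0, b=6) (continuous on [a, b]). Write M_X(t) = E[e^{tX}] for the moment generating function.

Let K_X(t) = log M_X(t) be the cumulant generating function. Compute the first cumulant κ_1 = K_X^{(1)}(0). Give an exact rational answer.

κ_1 = K^(1)(0) = 3

M_X(t) = (e^(6*t) - 1)/(6*t)
K_X(t) = log M_X(t) = -log(t) + log(e^(6*t) - 1) - log(6)
K^(1)(t) = (6*t*e^(6*t) - e^(6*t) + 1)/(t*e^(6*t) - t)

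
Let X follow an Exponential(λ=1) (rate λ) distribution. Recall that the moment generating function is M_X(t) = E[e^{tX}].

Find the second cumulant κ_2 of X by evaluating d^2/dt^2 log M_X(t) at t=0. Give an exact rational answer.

κ_2 = K^(2)(0) = 1

M_X(t) = 1/(1 - t)
K_X(t) = log M_X(t) = -log(1 - t)
K^(2)(t) = 1/(t^2 - 2*t + 1)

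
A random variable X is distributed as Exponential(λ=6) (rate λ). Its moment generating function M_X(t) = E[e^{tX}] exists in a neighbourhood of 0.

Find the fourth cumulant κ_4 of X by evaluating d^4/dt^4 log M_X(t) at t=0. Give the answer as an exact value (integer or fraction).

M_X(t) = 6/(6 - t)
K_X(t) = log M_X(t) = -log(6 - t) + log(6)
dK/dt = -1/(t - 6)
d^2K/dt^2 = 1/(t^2 - 12*t + 36)
d^3K/dt^3 = -2/(t^3 - 18*t^2 + 108*t - 216)
d^4K/dt^4 = 6/(t^4 - 24*t^3 + 216*t^2 - 864*t + 1296)

κ_4 = d^4K/dt^4 |_{t=0} = 1/216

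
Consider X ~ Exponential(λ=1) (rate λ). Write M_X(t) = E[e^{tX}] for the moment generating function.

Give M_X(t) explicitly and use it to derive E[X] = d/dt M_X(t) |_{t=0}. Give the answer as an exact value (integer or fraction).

E[X] = D[M](0) = 1

M_X(t) = 1/(1 - t)
D[M](t) = 1/(t^2 - 2*t + 1)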